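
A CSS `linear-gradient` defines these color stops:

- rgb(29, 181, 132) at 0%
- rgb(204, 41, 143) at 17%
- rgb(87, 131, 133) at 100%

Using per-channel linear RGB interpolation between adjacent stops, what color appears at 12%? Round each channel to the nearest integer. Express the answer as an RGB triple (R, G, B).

(153, 82, 140)

12% lies between the 0% and 17% stops, so the local fraction is t = (12 − 0)/(17 − 0) = 12/17 ≈ 0.7059.
R = 29 + 0.7059 × (204 − 29) = 152.532 → 153
G = 181 + 0.7059 × (41 − 181) = 82.174 → 82
B = 132 + 0.7059 × (143 − 132) = 139.765 → 140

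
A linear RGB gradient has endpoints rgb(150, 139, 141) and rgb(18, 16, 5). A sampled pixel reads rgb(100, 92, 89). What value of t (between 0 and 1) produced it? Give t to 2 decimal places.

Invert the lerp on the B channel (largest span, 136): t = (89 − 141) / (5 − 141) = -52/-136 = 0.38235.
Check on R: (100 − 150)/(18 − 150) = 0.3788 ✓

0.38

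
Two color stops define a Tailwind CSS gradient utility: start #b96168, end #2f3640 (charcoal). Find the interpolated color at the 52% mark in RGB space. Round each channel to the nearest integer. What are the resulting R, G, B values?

(113, 75, 83)

#b96168 → (185, 97, 104); #2f3640 → (47, 54, 64).
52% corresponds to t = 0.52.
R = 185 + 0.52 × (47 − 185) = 185 + 0.52 × -138 = 113.24 → 113
G = 97 + 0.52 × (54 − 97) = 97 + 0.52 × -43 = 74.64 → 75
B = 104 + 0.52 × (64 − 104) = 104 + 0.52 × -40 = 83.2 → 83
So the blended color is (113, 75, 83), about #714b53.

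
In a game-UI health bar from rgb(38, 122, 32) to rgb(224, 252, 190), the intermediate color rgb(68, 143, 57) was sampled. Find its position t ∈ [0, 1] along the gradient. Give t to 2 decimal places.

Invert the lerp on the R channel (largest span, 186): t = (68 − 38) / (224 − 38) = 30/186 = 0.16129.
Check on G: (143 − 122)/(252 − 122) = 0.1615 ✓

0.16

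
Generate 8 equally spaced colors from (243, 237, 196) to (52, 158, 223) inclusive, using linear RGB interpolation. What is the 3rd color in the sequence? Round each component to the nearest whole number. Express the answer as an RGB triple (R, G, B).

With 8 swatches and endpoints inclusive, swatch 3 sits at t = (3 − 1)/(8 − 1) = 2/7 ≈ 0.2857.
R = 243 + 0.2857 × (52 − 243) = 188.431 → 188
G = 237 + 0.2857 × (158 − 237) = 214.43 → 214
B = 196 + 0.2857 × (223 − 196) = 203.714 → 204

(188, 214, 204)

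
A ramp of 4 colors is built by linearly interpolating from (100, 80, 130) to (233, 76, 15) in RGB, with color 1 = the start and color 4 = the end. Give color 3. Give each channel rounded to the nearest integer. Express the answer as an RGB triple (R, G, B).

With 4 swatches and endpoints inclusive, swatch 3 sits at t = (3 − 1)/(4 − 1) = 2/3 ≈ 0.6667.
R = 100 + 0.6667 × (233 − 100) = 188.671 → 189
G = 80 + 0.6667 × (76 − 80) = 77.333 → 77
B = 130 + 0.6667 × (15 − 130) = 53.33 → 53

(189, 77, 53)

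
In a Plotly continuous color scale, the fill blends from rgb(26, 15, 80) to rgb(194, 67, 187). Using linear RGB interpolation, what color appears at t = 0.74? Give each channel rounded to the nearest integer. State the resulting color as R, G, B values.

(150, 53, 159)

R = 26 + 0.74 × (194 − 26) = 26 + 0.74 × 168 = 150.32 → 150
G = 15 + 0.74 × (67 − 15) = 15 + 0.74 × 52 = 53.48 → 53
B = 80 + 0.74 × (187 − 80) = 80 + 0.74 × 107 = 159.18 → 159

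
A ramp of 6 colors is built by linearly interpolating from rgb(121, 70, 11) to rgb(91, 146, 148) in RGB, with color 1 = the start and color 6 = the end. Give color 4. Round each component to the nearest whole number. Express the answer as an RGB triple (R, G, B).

With 6 swatches and endpoints inclusive, swatch 4 sits at t = (4 − 1)/(6 − 1) = 3/5 ≈ 0.6.
R = 121 + 0.6 × (91 − 121) = 103 → 103
G = 70 + 0.6 × (146 − 70) = 115.6 → 116
B = 11 + 0.6 × (148 − 11) = 93.2 → 93

(103, 116, 93)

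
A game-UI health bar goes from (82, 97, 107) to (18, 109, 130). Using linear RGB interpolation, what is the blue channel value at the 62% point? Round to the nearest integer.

B = 107 + 0.62 × (130 − 107) = 121.26 → 121

121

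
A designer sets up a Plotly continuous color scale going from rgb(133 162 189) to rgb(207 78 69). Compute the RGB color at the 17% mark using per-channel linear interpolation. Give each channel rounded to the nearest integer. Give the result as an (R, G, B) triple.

(146, 148, 169)

17% corresponds to t = 0.17.
R = 133 + 0.17 × (207 − 133) = 133 + 0.17 × 74 = 145.58 → 146
G = 162 + 0.17 × (78 − 162) = 162 + 0.17 × -84 = 147.72 → 148
B = 189 + 0.17 × (69 − 189) = 189 + 0.17 × -120 = 168.6 → 169
So the blended color is (146, 148, 169), about #9294a9.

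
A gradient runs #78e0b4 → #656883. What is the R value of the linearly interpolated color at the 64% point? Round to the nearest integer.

R₁ = 120 (from #78e0b4), R₂ = 101 (from #656883).
R = 120 + 0.64 × (101 − 120) = 107.84 → 108

108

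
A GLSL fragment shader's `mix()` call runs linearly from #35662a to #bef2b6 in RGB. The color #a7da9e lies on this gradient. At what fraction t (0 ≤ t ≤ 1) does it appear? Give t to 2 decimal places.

0.83

Invert the lerp on the G channel (largest span, 140): t = (218 − 102) / (242 − 102) = 116/140 = 0.82857.
Check on R: (167 − 53)/(190 − 53) = 0.8321 ✓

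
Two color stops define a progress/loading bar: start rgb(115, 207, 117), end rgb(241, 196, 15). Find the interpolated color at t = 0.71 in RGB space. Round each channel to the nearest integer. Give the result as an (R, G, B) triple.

R = 115 + 0.71 × (241 − 115) = 115 + 0.71 × 126 = 204.46 → 204
G = 207 + 0.71 × (196 − 207) = 207 + 0.71 × -11 = 199.19 → 199
B = 117 + 0.71 × (15 − 117) = 117 + 0.71 × -102 = 44.58 → 45
So the blended color is (204, 199, 45), about #ccc72d.

(204, 199, 45)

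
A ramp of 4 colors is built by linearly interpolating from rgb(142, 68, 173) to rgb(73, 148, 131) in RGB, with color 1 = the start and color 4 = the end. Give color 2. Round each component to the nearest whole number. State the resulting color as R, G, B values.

With 4 swatches and endpoints inclusive, swatch 2 sits at t = (2 − 1)/(4 − 1) = 1/3 ≈ 0.3333.
R = 142 + 0.3333 × (73 − 142) = 119.002 → 119
G = 68 + 0.3333 × (148 − 68) = 94.664 → 95
B = 173 + 0.3333 × (131 − 173) = 159.001 → 159

(119, 95, 159)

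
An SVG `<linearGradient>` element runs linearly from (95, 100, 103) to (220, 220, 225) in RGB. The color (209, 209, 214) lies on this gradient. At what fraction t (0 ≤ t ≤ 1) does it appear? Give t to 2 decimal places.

0.91

Invert the lerp on the R channel (largest span, 125): t = (209 − 95) / (220 − 95) = 114/125 = 0.912.
Check on G: (209 − 100)/(220 − 100) = 0.9083 ✓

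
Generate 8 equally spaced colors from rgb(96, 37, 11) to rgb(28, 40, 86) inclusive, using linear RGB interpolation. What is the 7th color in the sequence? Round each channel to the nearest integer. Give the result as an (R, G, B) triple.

(38, 40, 75)

With 8 swatches and endpoints inclusive, swatch 7 sits at t = (7 − 1)/(8 − 1) = 6/7 ≈ 0.8571.
R = 96 + 0.8571 × (28 − 96) = 37.717 → 38
G = 37 + 0.8571 × (40 − 37) = 39.571 → 40
B = 11 + 0.8571 × (86 − 11) = 75.282 → 75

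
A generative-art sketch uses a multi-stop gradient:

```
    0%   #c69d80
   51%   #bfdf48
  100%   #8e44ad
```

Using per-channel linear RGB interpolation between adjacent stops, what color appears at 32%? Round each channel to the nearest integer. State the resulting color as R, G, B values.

32% lies between the 0% and 51% stops, so the local fraction is t = (32 − 0)/(51 − 0) = 32/51 ≈ 0.6275.
#c69d80 → (198, 157, 128); #bfdf48 → (191, 223, 72).
R = 198 + 0.6275 × (191 − 198) = 193.607 → 194
G = 157 + 0.6275 × (223 − 157) = 198.415 → 198
B = 128 + 0.6275 × (72 − 128) = 92.86 → 93

(194, 198, 93)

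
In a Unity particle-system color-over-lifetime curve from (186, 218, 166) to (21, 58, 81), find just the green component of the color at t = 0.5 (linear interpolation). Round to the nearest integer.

138

G = 218 + 0.5 × (58 − 218) = 138 → 138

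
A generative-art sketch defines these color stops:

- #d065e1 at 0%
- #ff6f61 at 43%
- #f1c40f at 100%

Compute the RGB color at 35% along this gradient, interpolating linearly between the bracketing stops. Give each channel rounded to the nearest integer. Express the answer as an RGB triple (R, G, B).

(246, 109, 121)

35% lies between the 0% and 43% stops, so the local fraction is t = (35 − 0)/(43 − 0) = 35/43 ≈ 0.814.
#d065e1 → (208, 101, 225); #ff6f61 → (255, 111, 97).
R = 208 + 0.814 × (255 − 208) = 246.258 → 246
G = 101 + 0.814 × (111 − 101) = 109.14 → 109
B = 225 + 0.814 × (97 − 225) = 120.808 → 121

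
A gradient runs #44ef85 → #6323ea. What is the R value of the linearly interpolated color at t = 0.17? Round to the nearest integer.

73

R₁ = 68 (from #44ef85), R₂ = 99 (from #6323ea).
R = 68 + 0.17 × (99 − 68) = 73.27 → 73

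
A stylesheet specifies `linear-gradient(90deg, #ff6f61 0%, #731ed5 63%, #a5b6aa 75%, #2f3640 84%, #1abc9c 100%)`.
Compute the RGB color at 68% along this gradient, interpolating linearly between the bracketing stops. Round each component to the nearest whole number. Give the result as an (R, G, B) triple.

68% lies between the 63% and 75% stops, so the local fraction is t = (68 − 63)/(75 − 63) = 5/12 ≈ 0.4167.
#731ed5 → (115, 30, 213); #a5b6aa → (165, 182, 170).
R = 115 + 0.4167 × (165 − 115) = 135.835 → 136
G = 30 + 0.4167 × (182 − 30) = 93.338 → 93
B = 213 + 0.4167 × (170 − 213) = 195.082 → 195

(136, 93, 195)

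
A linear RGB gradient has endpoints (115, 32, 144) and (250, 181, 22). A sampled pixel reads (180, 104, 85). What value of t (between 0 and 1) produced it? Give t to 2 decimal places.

0.48

Invert the lerp on the G channel (largest span, 149): t = (104 − 32) / (181 − 32) = 72/149 = 0.48322.
Check on R: (180 − 115)/(250 − 115) = 0.4815 ✓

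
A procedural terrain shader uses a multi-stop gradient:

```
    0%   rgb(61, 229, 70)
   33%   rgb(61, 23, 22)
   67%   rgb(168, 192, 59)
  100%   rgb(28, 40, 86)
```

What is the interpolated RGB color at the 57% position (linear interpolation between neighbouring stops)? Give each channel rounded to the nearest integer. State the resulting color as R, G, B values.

(137, 142, 48)

57% lies between the 33% and 67% stops, so the local fraction is t = (57 − 33)/(67 − 33) = 24/34 ≈ 0.7059.
R = 61 + 0.7059 × (168 − 61) = 136.531 → 137
G = 23 + 0.7059 × (192 − 23) = 142.297 → 142
B = 22 + 0.7059 × (59 − 22) = 48.118 → 48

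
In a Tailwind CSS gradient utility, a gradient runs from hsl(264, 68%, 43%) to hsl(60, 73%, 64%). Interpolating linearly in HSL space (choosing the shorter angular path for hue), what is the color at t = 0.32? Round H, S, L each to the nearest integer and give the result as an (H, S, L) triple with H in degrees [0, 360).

(314, 70, 50)

Hue: 60 − 264 = -204°, but |-204| > 180 so the shorter arc goes the other way: Δh = -204 + 360 = 156°.
H = 264 + 0.32 × (156) = 313.92 → 314°
S = 68 + 0.32 × (73 − 68) = 69.6 → 70%
L = 43 + 0.32 × (64 − 43) = 49.72 → 50%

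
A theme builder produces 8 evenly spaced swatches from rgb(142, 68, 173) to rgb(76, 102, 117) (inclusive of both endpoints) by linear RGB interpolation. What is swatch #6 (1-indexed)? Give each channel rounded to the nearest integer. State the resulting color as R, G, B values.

(95, 92, 133)

With 8 swatches and endpoints inclusive, swatch 6 sits at t = (6 − 1)/(8 − 1) = 5/7 ≈ 0.7143.
R = 142 + 0.7143 × (76 − 142) = 94.856 → 95
G = 68 + 0.7143 × (102 − 68) = 92.286 → 92
B = 173 + 0.7143 × (117 − 173) = 132.999 → 133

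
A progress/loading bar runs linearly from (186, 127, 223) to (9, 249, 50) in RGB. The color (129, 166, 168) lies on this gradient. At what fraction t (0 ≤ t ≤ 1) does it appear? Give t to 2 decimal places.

Invert the lerp on the R channel (largest span, 177): t = (129 − 186) / (9 − 186) = -57/-177 = 0.32203.
Check on G: (166 − 127)/(249 − 127) = 0.3197 ✓

0.32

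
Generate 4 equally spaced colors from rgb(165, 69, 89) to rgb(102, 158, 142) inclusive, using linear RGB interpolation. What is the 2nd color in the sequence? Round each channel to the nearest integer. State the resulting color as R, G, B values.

With 4 swatches and endpoints inclusive, swatch 2 sits at t = (2 − 1)/(4 − 1) = 1/3 ≈ 0.3333.
R = 165 + 0.3333 × (102 − 165) = 144.002 → 144
G = 69 + 0.3333 × (158 − 69) = 98.664 → 99
B = 89 + 0.3333 × (142 − 89) = 106.665 → 107

(144, 99, 107)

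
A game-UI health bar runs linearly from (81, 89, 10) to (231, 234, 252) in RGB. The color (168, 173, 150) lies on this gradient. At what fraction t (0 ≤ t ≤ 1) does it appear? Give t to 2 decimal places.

0.58

Invert the lerp on the B channel (largest span, 242): t = (150 − 10) / (252 − 10) = 140/242 = 0.57851.
Check on R: (168 − 81)/(231 − 81) = 0.58 ✓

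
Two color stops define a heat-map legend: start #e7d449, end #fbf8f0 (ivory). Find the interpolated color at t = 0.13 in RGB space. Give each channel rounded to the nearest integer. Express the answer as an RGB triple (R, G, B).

#e7d449 → (231, 212, 73); #fbf8f0 → (251, 248, 240).
R = 231 + 0.13 × (251 − 231) = 231 + 0.13 × 20 = 233.6 → 234
G = 212 + 0.13 × (248 − 212) = 212 + 0.13 × 36 = 216.68 → 217
B = 73 + 0.13 × (240 − 73) = 73 + 0.13 × 167 = 94.71 → 95
So the blended color is (234, 217, 95), about #ead95f.

(234, 217, 95)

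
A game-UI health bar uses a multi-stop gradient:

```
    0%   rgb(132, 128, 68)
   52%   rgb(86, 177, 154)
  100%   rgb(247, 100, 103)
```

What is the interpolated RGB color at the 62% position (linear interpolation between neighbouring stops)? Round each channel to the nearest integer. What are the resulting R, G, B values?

(120, 161, 143)

62% lies between the 52% and 100% stops, so the local fraction is t = (62 − 52)/(100 − 52) = 10/48 ≈ 0.2083.
R = 86 + 0.2083 × (247 − 86) = 119.536 → 120
G = 177 + 0.2083 × (100 − 177) = 160.961 → 161
B = 154 + 0.2083 × (103 − 154) = 143.377 → 143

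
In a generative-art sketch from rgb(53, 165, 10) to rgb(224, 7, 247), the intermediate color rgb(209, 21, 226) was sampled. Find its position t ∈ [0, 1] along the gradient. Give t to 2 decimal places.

0.91

Invert the lerp on the B channel (largest span, 237): t = (226 − 10) / (247 − 10) = 216/237 = 0.91139.
Check on R: (209 − 53)/(224 − 53) = 0.9123 ✓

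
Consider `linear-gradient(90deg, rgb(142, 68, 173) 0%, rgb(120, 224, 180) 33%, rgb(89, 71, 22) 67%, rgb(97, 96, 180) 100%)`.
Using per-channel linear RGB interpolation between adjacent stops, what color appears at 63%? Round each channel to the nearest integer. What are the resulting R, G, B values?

(93, 89, 41)

63% lies between the 33% and 67% stops, so the local fraction is t = (63 − 33)/(67 − 33) = 30/34 ≈ 0.8824.
R = 120 + 0.8824 × (89 − 120) = 92.646 → 93
G = 224 + 0.8824 × (71 − 224) = 88.993 → 89
B = 180 + 0.8824 × (22 − 180) = 40.581 → 41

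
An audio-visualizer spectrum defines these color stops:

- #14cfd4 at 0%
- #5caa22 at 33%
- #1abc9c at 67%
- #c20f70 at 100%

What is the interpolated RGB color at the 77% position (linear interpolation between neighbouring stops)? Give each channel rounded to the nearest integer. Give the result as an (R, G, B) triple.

77% lies between the 67% and 100% stops, so the local fraction is t = (77 − 67)/(100 − 67) = 10/33 ≈ 0.303.
#1abc9c → (26, 188, 156); #c20f70 → (194, 15, 112).
R = 26 + 0.303 × (194 − 26) = 76.904 → 77
G = 188 + 0.303 × (15 − 188) = 135.581 → 136
B = 156 + 0.303 × (112 − 156) = 142.668 → 143

(77, 136, 143)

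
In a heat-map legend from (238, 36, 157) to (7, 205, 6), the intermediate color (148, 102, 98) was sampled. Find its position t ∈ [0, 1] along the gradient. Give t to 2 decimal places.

0.39

Invert the lerp on the R channel (largest span, 231): t = (148 − 238) / (7 − 238) = -90/-231 = 0.38961.
Check on G: (102 − 36)/(205 − 36) = 0.3905 ✓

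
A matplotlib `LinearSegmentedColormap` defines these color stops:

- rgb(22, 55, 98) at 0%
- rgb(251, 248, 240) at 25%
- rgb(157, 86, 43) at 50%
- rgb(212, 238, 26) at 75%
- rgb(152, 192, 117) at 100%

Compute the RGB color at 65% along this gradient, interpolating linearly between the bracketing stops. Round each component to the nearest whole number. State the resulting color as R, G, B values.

65% lies between the 50% and 75% stops, so the local fraction is t = (65 − 50)/(75 − 50) = 15/25 ≈ 0.6.
R = 157 + 0.6 × (212 − 157) = 190 → 190
G = 86 + 0.6 × (238 − 86) = 177.2 → 177
B = 43 + 0.6 × (26 − 43) = 32.8 → 33

(190, 177, 33)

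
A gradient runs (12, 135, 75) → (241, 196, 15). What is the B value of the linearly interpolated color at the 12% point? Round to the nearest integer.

B = 75 + 0.12 × (15 − 75) = 67.8 → 68

68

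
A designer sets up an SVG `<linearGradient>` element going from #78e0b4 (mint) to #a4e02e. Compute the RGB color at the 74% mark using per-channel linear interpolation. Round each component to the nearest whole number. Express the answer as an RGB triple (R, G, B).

#78e0b4 → (120, 224, 180); #a4e02e → (164, 224, 46).
74% corresponds to t = 0.74.
R = 120 + 0.74 × (164 − 120) = 120 + 0.74 × 44 = 152.56 → 153
G = 224 + 0.74 × (224 − 224) = 224 + 0.74 × 0 = 224 → 224
B = 180 + 0.74 × (46 − 180) = 180 + 0.74 × -134 = 80.84 → 81
So the blended color is (153, 224, 81), about #99e051.

(153, 224, 81)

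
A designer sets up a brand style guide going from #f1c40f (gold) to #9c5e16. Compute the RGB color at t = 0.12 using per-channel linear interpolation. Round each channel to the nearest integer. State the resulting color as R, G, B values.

#f1c40f → (241, 196, 15); #9c5e16 → (156, 94, 22).
R = 241 + 0.12 × (156 − 241) = 241 + 0.12 × -85 = 230.8 → 231
G = 196 + 0.12 × (94 − 196) = 196 + 0.12 × -102 = 183.76 → 184
B = 15 + 0.12 × (22 − 15) = 15 + 0.12 × 7 = 15.84 → 16
So the blended color is (231, 184, 16), about #e7b810.

(231, 184, 16)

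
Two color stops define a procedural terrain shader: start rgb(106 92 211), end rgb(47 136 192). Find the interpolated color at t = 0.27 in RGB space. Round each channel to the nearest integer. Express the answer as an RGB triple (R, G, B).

(90, 104, 206)

R = 106 + 0.27 × (47 − 106) = 106 + 0.27 × -59 = 90.07 → 90
G = 92 + 0.27 × (136 − 92) = 92 + 0.27 × 44 = 103.88 → 104
B = 211 + 0.27 × (192 − 211) = 211 + 0.27 × -19 = 205.87 → 206
So the blended color is (90, 104, 206), about #5a68ce.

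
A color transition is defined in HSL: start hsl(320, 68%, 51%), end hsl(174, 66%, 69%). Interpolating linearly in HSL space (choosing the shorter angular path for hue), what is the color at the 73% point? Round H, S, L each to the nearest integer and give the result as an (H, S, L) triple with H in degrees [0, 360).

(213, 67, 64)

Hue arc: Δh = 174 − 320 = -146° (|Δh| ≤ 180, already the shorter path).
H = 320 + 0.73 × (-146) = 213.42 → 213°
S = 68 + 0.73 × (66 − 68) = 66.54 → 67%
L = 51 + 0.73 × (69 − 51) = 64.14 → 64%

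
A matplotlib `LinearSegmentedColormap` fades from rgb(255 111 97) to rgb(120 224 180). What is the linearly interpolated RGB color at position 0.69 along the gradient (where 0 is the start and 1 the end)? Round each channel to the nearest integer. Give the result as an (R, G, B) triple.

R = 255 + 0.69 × (120 − 255) = 255 + 0.69 × -135 = 161.85 → 162
G = 111 + 0.69 × (224 − 111) = 111 + 0.69 × 113 = 188.97 → 189
B = 97 + 0.69 × (180 − 97) = 97 + 0.69 × 83 = 154.27 → 154

(162, 189, 154)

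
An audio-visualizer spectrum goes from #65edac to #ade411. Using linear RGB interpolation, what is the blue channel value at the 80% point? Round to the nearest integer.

48

B₁ = 172 (from #65edac), B₂ = 17 (from #ade411).
B = 172 + 0.8 × (17 − 172) = 48 → 48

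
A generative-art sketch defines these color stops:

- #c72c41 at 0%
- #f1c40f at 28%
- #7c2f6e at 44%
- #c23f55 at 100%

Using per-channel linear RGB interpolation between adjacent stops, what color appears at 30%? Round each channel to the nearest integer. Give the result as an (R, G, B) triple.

(226, 177, 27)

30% lies between the 28% and 44% stops, so the local fraction is t = (30 − 28)/(44 − 28) = 2/16 ≈ 0.125.
#f1c40f → (241, 196, 15); #7c2f6e → (124, 47, 110).
R = 241 + 0.125 × (124 − 241) = 226.375 → 226
G = 196 + 0.125 × (47 − 196) = 177.375 → 177
B = 15 + 0.125 × (110 − 15) = 26.875 → 27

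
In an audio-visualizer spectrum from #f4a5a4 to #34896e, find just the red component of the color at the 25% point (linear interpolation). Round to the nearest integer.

196

R₁ = 244 (from #f4a5a4), R₂ = 52 (from #34896e).
R = 244 + 0.25 × (52 − 244) = 196 → 196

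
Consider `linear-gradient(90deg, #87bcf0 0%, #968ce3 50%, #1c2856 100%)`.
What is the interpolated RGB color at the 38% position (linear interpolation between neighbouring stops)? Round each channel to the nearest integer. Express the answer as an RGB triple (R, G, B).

38% lies between the 0% and 50% stops, so the local fraction is t = (38 − 0)/(50 − 0) = 38/50 ≈ 0.76.
#87bcf0 → (135, 188, 240); #968ce3 → (150, 140, 227).
R = 135 + 0.76 × (150 − 135) = 146.4 → 146
G = 188 + 0.76 × (140 − 188) = 151.52 → 152
B = 240 + 0.76 × (227 − 240) = 230.12 → 230

(146, 152, 230)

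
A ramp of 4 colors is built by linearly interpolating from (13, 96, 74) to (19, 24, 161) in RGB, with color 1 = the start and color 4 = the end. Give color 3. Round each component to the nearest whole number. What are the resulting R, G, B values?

(17, 48, 132)

With 4 swatches and endpoints inclusive, swatch 3 sits at t = (3 − 1)/(4 − 1) = 2/3 ≈ 0.6667.
R = 13 + 0.6667 × (19 − 13) = 17 → 17
G = 96 + 0.6667 × (24 − 96) = 47.998 → 48
B = 74 + 0.6667 × (161 − 74) = 132.003 → 132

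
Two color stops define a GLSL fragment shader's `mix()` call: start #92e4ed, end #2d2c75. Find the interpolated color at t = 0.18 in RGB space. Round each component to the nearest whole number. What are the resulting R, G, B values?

#92e4ed → (146, 228, 237); #2d2c75 → (45, 44, 117).
R = 146 + 0.18 × (45 − 146) = 146 + 0.18 × -101 = 127.82 → 128
G = 228 + 0.18 × (44 − 228) = 228 + 0.18 × -184 = 194.88 → 195
B = 237 + 0.18 × (117 − 237) = 237 + 0.18 × -120 = 215.4 → 215
So the blended color is (128, 195, 215), about #80c3d7.

(128, 195, 215)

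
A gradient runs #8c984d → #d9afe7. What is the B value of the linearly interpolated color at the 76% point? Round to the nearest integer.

194

B₁ = 77 (from #8c984d), B₂ = 231 (from #d9afe7).
B = 77 + 0.76 × (231 − 77) = 194.04 → 194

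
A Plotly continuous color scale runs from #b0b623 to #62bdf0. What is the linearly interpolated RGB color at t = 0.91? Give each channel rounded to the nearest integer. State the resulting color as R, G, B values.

(105, 188, 222)

#b0b623 → (176, 182, 35); #62bdf0 → (98, 189, 240).
R = 176 + 0.91 × (98 − 176) = 176 + 0.91 × -78 = 105.02 → 105
G = 182 + 0.91 × (189 − 182) = 182 + 0.91 × 7 = 188.37 → 188
B = 35 + 0.91 × (240 − 35) = 35 + 0.91 × 205 = 221.55 → 222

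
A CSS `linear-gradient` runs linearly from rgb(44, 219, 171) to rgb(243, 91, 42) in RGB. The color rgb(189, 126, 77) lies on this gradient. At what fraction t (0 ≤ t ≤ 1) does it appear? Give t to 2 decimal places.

Invert the lerp on the R channel (largest span, 199): t = (189 − 44) / (243 − 44) = 145/199 = 0.72864.
Check on G: (126 − 219)/(91 − 219) = 0.7266 ✓

0.73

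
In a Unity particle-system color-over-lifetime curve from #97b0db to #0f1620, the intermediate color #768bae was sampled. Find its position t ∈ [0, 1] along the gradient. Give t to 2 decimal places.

0.24

Invert the lerp on the B channel (largest span, 187): t = (174 − 219) / (32 − 219) = -45/-187 = 0.24064.
Check on R: (118 − 151)/(15 − 151) = 0.2426 ✓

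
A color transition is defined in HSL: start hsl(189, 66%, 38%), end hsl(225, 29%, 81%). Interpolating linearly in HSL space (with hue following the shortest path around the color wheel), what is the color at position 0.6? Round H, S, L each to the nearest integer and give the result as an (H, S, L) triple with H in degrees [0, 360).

Hue arc: Δh = 225 − 189 = 36° (|Δh| ≤ 180, already the shorter path).
H = 189 + 0.6 × (36) = 210.6 → 211°
S = 66 + 0.6 × (29 − 66) = 43.8 → 44%
L = 38 + 0.6 × (81 − 38) = 63.8 → 64%

(211, 44, 64)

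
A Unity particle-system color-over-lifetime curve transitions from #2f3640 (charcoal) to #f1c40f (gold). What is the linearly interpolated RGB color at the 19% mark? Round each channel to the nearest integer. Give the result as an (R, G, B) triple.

(84, 81, 55)

#2f3640 → (47, 54, 64); #f1c40f → (241, 196, 15).
19% corresponds to t = 0.19.
R = 47 + 0.19 × (241 − 47) = 47 + 0.19 × 194 = 83.86 → 84
G = 54 + 0.19 × (196 − 54) = 54 + 0.19 × 142 = 80.98 → 81
B = 64 + 0.19 × (15 − 64) = 64 + 0.19 × -49 = 54.69 → 55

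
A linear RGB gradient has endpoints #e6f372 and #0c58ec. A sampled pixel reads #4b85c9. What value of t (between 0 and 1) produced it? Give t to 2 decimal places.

Invert the lerp on the R channel (largest span, 218): t = (75 − 230) / (12 − 230) = -155/-218 = 0.71101.
Check on G: (133 − 243)/(88 − 243) = 0.7097 ✓

0.71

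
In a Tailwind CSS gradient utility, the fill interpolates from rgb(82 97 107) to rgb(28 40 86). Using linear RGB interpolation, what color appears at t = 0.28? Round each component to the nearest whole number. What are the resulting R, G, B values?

R = 82 + 0.28 × (28 − 82) = 82 + 0.28 × -54 = 66.88 → 67
G = 97 + 0.28 × (40 − 97) = 97 + 0.28 × -57 = 81.04 → 81
B = 107 + 0.28 × (86 − 107) = 107 + 0.28 × -21 = 101.12 → 101

(67, 81, 101)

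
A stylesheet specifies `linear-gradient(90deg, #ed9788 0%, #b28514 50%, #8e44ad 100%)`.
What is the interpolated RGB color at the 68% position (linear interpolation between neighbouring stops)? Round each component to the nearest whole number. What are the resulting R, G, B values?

(165, 110, 75)

68% lies between the 50% and 100% stops, so the local fraction is t = (68 − 50)/(100 − 50) = 18/50 ≈ 0.36.
#b28514 → (178, 133, 20); #8e44ad → (142, 68, 173).
R = 178 + 0.36 × (142 − 178) = 165.04 → 165
G = 133 + 0.36 × (68 − 133) = 109.6 → 110
B = 20 + 0.36 × (173 − 20) = 75.08 → 75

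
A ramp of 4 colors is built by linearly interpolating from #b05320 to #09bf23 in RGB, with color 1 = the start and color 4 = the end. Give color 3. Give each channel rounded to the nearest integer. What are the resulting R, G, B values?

(65, 155, 34)

With 4 swatches and endpoints inclusive, swatch 3 sits at t = (3 − 1)/(4 − 1) = 2/3 ≈ 0.6667.
#b05320 → (176, 83, 32); #09bf23 → (9, 191, 35).
R = 176 + 0.6667 × (9 − 176) = 64.661 → 65
G = 83 + 0.6667 × (191 − 83) = 155.004 → 155
B = 32 + 0.6667 × (35 − 32) = 34 → 34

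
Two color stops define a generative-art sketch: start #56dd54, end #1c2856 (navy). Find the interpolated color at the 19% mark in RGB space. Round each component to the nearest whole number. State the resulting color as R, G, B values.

#56dd54 → (86, 221, 84); #1c2856 → (28, 40, 86).
19% corresponds to t = 0.19.
R = 86 + 0.19 × (28 − 86) = 86 + 0.19 × -58 = 74.98 → 75
G = 221 + 0.19 × (40 − 221) = 221 + 0.19 × -181 = 186.61 → 187
B = 84 + 0.19 × (86 − 84) = 84 + 0.19 × 2 = 84.38 → 84

(75, 187, 84)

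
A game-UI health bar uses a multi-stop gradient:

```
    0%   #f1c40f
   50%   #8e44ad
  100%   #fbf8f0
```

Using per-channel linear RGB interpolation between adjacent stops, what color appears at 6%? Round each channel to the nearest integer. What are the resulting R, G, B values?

6% lies between the 0% and 50% stops, so the local fraction is t = (6 − 0)/(50 − 0) = 6/50 ≈ 0.12.
#f1c40f → (241, 196, 15); #8e44ad → (142, 68, 173).
R = 241 + 0.12 × (142 − 241) = 229.12 → 229
G = 196 + 0.12 × (68 − 196) = 180.64 → 181
B = 15 + 0.12 × (173 − 15) = 33.96 → 34

(229, 181, 34)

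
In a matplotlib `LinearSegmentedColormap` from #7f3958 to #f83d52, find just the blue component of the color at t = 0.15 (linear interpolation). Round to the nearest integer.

87

B₁ = 88 (from #7f3958), B₂ = 82 (from #f83d52).
B = 88 + 0.15 × (82 − 88) = 87.1 → 87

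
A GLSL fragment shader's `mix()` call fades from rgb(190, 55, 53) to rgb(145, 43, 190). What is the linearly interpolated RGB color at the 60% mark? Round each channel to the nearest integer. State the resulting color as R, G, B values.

60% corresponds to t = 0.6.
R = 190 + 0.6 × (145 − 190) = 190 + 0.6 × -45 = 163 → 163
G = 55 + 0.6 × (43 − 55) = 55 + 0.6 × -12 = 47.8 → 48
B = 53 + 0.6 × (190 − 53) = 53 + 0.6 × 137 = 135.2 → 135
So the blended color is (163, 48, 135), about #a33087.

(163, 48, 135)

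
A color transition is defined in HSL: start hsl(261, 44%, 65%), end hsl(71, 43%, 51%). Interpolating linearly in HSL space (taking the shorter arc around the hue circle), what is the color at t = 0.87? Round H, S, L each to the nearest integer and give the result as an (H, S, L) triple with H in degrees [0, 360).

(49, 43, 53)

Hue: 71 − 261 = -190°, but |-190| > 180 so the shorter arc goes the other way: Δh = -190 + 360 = 170°.
H = 261 + 0.87 × (170) = 408.9 → 409 → 409 mod 360 = 49°
S = 44 + 0.87 × (43 − 44) = 43.13 → 43%
L = 65 + 0.87 × (51 − 65) = 52.82 → 53%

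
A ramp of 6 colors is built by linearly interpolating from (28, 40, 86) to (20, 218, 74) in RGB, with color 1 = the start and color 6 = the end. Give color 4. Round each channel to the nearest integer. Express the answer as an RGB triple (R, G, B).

With 6 swatches and endpoints inclusive, swatch 4 sits at t = (4 − 1)/(6 − 1) = 3/5 ≈ 0.6.
R = 28 + 0.6 × (20 − 28) = 23.2 → 23
G = 40 + 0.6 × (218 − 40) = 146.8 → 147
B = 86 + 0.6 × (74 − 86) = 78.8 → 79

(23, 147, 79)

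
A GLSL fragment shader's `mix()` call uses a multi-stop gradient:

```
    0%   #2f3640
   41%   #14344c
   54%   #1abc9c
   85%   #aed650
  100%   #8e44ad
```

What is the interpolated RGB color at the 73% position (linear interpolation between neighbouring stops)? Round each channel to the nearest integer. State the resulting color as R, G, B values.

73% lies between the 54% and 85% stops, so the local fraction is t = (73 − 54)/(85 − 54) = 19/31 ≈ 0.6129.
#1abc9c → (26, 188, 156); #aed650 → (174, 214, 80).
R = 26 + 0.6129 × (174 − 26) = 116.709 → 117
G = 188 + 0.6129 × (214 − 188) = 203.935 → 204
B = 156 + 0.6129 × (80 − 156) = 109.42 → 109

(117, 204, 109)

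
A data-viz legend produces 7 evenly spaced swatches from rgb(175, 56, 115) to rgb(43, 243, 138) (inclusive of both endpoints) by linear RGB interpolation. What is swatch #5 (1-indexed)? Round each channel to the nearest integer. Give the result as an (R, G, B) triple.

(87, 181, 130)

With 7 swatches and endpoints inclusive, swatch 5 sits at t = (5 − 1)/(7 − 1) = 4/6 ≈ 0.6667.
R = 175 + 0.6667 × (43 − 175) = 86.996 → 87
G = 56 + 0.6667 × (243 − 56) = 180.673 → 181
B = 115 + 0.6667 × (138 − 115) = 130.334 → 130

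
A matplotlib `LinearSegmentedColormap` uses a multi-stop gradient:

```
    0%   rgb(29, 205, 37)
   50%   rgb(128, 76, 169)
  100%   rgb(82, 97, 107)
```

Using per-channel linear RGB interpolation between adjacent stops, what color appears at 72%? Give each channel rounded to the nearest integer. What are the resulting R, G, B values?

(108, 85, 142)

72% lies between the 50% and 100% stops, so the local fraction is t = (72 − 50)/(100 − 50) = 22/50 ≈ 0.44.
R = 128 + 0.44 × (82 − 128) = 107.76 → 108
G = 76 + 0.44 × (97 − 76) = 85.24 → 85
B = 169 + 0.44 × (107 − 169) = 141.72 → 142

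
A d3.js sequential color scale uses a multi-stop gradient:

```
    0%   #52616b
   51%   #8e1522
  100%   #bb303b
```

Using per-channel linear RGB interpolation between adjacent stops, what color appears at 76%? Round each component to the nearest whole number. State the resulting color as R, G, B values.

(165, 35, 47)

76% lies between the 51% and 100% stops, so the local fraction is t = (76 − 51)/(100 − 51) = 25/49 ≈ 0.5102.
#8e1522 → (142, 21, 34); #bb303b → (187, 48, 59).
R = 142 + 0.5102 × (187 − 142) = 164.959 → 165
G = 21 + 0.5102 × (48 − 21) = 34.775 → 35
B = 34 + 0.5102 × (59 − 34) = 46.755 → 47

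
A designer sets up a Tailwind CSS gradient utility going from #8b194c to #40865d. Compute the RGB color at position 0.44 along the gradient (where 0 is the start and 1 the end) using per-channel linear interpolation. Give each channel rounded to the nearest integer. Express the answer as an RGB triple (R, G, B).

(106, 73, 83)

#8b194c → (139, 25, 76); #40865d → (64, 134, 93).
R = 139 + 0.44 × (64 − 139) = 139 + 0.44 × -75 = 106 → 106
G = 25 + 0.44 × (134 − 25) = 25 + 0.44 × 109 = 72.96 → 73
B = 76 + 0.44 × (93 − 76) = 76 + 0.44 × 17 = 83.48 → 83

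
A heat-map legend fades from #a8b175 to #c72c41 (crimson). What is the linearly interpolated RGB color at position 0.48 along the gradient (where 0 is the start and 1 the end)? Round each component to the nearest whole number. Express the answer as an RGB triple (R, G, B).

(183, 113, 92)

#a8b175 → (168, 177, 117); #c72c41 → (199, 44, 65).
R = 168 + 0.48 × (199 − 168) = 168 + 0.48 × 31 = 182.88 → 183
G = 177 + 0.48 × (44 − 177) = 177 + 0.48 × -133 = 113.16 → 113
B = 117 + 0.48 × (65 − 117) = 117 + 0.48 × -52 = 92.04 → 92
So the blended color is (183, 113, 92), about #b7715c.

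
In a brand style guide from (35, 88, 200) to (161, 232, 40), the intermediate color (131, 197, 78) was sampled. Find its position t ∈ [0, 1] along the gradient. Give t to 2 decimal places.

0.76

Invert the lerp on the B channel (largest span, 160): t = (78 − 200) / (40 − 200) = -122/-160 = 0.7625.
Check on R: (131 − 35)/(161 − 35) = 0.7619 ✓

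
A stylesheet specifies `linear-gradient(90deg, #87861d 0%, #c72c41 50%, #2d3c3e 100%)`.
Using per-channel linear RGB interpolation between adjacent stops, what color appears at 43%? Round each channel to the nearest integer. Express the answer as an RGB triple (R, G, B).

43% lies between the 0% and 50% stops, so the local fraction is t = (43 − 0)/(50 − 0) = 43/50 ≈ 0.86.
#87861d → (135, 134, 29); #c72c41 → (199, 44, 65).
R = 135 + 0.86 × (199 − 135) = 190.04 → 190
G = 134 + 0.86 × (44 − 134) = 56.6 → 57
B = 29 + 0.86 × (65 − 29) = 59.96 → 60

(190, 57, 60)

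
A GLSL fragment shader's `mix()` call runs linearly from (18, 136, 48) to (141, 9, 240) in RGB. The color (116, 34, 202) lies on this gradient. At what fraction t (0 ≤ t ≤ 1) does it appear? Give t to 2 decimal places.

0.80

Invert the lerp on the B channel (largest span, 192): t = (202 − 48) / (240 − 48) = 154/192 = 0.80208.
Check on R: (116 − 18)/(141 − 18) = 0.7967 ✓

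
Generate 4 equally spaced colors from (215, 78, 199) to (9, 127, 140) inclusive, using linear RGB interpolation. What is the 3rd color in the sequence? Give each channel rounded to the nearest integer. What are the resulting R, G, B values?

(78, 111, 160)

With 4 swatches and endpoints inclusive, swatch 3 sits at t = (3 − 1)/(4 − 1) = 2/3 ≈ 0.6667.
R = 215 + 0.6667 × (9 − 215) = 77.66 → 78
G = 78 + 0.6667 × (127 − 78) = 110.668 → 111
B = 199 + 0.6667 × (140 − 199) = 159.665 → 160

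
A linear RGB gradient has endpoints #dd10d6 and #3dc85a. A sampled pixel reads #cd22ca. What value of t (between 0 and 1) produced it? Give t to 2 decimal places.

Invert the lerp on the G channel (largest span, 184): t = (34 − 16) / (200 − 16) = 18/184 = 0.097826.
Check on R: (205 − 221)/(61 − 221) = 0.1 ✓

0.10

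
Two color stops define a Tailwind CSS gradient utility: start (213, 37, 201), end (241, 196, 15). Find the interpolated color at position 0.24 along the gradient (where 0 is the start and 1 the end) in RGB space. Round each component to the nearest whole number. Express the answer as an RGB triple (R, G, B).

R = 213 + 0.24 × (241 − 213) = 213 + 0.24 × 28 = 219.72 → 220
G = 37 + 0.24 × (196 − 37) = 37 + 0.24 × 159 = 75.16 → 75
B = 201 + 0.24 × (15 − 201) = 201 + 0.24 × -186 = 156.36 → 156

(220, 75, 156)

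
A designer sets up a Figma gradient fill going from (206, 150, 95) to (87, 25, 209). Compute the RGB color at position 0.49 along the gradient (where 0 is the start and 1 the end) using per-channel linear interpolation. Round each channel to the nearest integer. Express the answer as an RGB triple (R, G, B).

(148, 89, 151)

R = 206 + 0.49 × (87 − 206) = 206 + 0.49 × -119 = 147.69 → 148
G = 150 + 0.49 × (25 − 150) = 150 + 0.49 × -125 = 88.75 → 89
B = 95 + 0.49 × (209 − 95) = 95 + 0.49 × 114 = 150.86 → 151
So the blended color is (148, 89, 151), about #945997.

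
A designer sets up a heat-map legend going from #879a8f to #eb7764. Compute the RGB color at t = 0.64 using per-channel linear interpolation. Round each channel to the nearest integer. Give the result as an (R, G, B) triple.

(199, 132, 115)

#879a8f → (135, 154, 143); #eb7764 → (235, 119, 100).
R = 135 + 0.64 × (235 − 135) = 135 + 0.64 × 100 = 199 → 199
G = 154 + 0.64 × (119 − 154) = 154 + 0.64 × -35 = 131.6 → 132
B = 143 + 0.64 × (100 − 143) = 143 + 0.64 × -43 = 115.48 → 115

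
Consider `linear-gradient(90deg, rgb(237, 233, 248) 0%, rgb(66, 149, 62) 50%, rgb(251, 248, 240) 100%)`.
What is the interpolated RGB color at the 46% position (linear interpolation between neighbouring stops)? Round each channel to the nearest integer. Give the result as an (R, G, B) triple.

(80, 156, 77)

46% lies between the 0% and 50% stops, so the local fraction is t = (46 − 0)/(50 − 0) = 46/50 ≈ 0.92.
R = 237 + 0.92 × (66 − 237) = 79.68 → 80
G = 233 + 0.92 × (149 − 233) = 155.72 → 156
B = 248 + 0.92 × (62 − 248) = 76.88 → 77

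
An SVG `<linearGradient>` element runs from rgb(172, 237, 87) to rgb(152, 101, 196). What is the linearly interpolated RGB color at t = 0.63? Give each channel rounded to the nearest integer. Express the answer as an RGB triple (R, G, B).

(159, 151, 156)

R = 172 + 0.63 × (152 − 172) = 172 + 0.63 × -20 = 159.4 → 159
G = 237 + 0.63 × (101 − 237) = 237 + 0.63 × -136 = 151.32 → 151
B = 87 + 0.63 × (196 − 87) = 87 + 0.63 × 109 = 155.67 → 156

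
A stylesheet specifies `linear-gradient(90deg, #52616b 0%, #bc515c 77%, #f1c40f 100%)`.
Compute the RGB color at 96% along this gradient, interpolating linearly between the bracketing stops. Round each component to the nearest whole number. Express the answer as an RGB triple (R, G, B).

96% lies between the 77% and 100% stops, so the local fraction is t = (96 − 77)/(100 − 77) = 19/23 ≈ 0.8261.
#bc515c → (188, 81, 92); #f1c40f → (241, 196, 15).
R = 188 + 0.8261 × (241 − 188) = 231.783 → 232
G = 81 + 0.8261 × (196 − 81) = 176.001 → 176
B = 92 + 0.8261 × (15 − 92) = 28.39 → 28

(232, 176, 28)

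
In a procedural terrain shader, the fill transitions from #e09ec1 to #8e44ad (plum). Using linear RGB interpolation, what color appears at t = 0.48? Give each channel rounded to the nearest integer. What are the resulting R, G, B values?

#e09ec1 → (224, 158, 193); #8e44ad → (142, 68, 173).
R = 224 + 0.48 × (142 − 224) = 224 + 0.48 × -82 = 184.64 → 185
G = 158 + 0.48 × (68 − 158) = 158 + 0.48 × -90 = 114.8 → 115
B = 193 + 0.48 × (173 − 193) = 193 + 0.48 × -20 = 183.4 → 183

(185, 115, 183)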